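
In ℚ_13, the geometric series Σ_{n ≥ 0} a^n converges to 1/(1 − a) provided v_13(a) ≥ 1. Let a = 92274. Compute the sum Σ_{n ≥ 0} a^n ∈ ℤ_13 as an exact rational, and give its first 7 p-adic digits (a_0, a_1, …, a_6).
Σ a^n = 1/(1 − a) = -1/92273;  first 7 digits = (1, 0, 0, 3, 3, 0, 9)

v_13(a) = 3 ≥ 1, so the series converges in ℤ_13 to 1/(1 − a) = 1/(1 − 92274) = -1/92273. Expand this rational in ℤ_13: compute digits iteratively via d_i = x_i mod 13, x_{i+1} = (x_i − d_i)/13. The first 7 digits are (1, 0, 0, 3, 3, 0, 9).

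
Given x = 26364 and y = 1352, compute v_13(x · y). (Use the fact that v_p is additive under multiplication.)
v_13(35644128) = 5

v_p(x) = 3 (factor: 26364 = 13^3 · 12); v_p(y) = 2 (factor: 1352 = 13^2 · 8). Additivity: v_p(xy) = v_p(x) + v_p(y) = 3 + 2 = 5. (Direct check: xy = 35644128 = 13^5 · (96).)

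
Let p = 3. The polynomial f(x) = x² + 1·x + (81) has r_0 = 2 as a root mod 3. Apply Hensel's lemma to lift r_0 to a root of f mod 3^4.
r_3 = 80 (mod 81)

Hensel: r_{i+1} = r_i − f(r_i)·(f′(r_i))^{-1} mod 3^{i+2}, f′(x) = 2x + 1. Iterate:
  r_0 = 2 (mod 3)
  r_1 = 8 (mod 9)
  r_2 = 26 (mod 27)
  r_3 = 80 (mod 81)
Final: r = 80 satisfies f(r) ≡ 0 mod 3^4.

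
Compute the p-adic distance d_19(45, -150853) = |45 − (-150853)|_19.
d_19(45, -150853) = 1/6859

Step 1 — x − y = 45 − (-150853) = 150898. Step 2 — v_19(150898) = 3 (factor: 150898 = (19^3 · 22); the sign does not affect v_p). Step 3 — |x − y|_19 = 19^{-3} = 1/6859.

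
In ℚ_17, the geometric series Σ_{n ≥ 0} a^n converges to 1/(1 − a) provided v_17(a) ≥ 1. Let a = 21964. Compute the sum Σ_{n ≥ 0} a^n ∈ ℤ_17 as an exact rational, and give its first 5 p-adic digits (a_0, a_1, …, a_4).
Σ a^n = 1/(1 − a) = -1/21963;  first 5 digits = (1, 0, 8, 4, 13)

v_17(a) = 2 ≥ 1, so the series converges in ℤ_17 to 1/(1 − a) = 1/(1 − 21964) = -1/21963. Expand this rational in ℤ_17: compute digits iteratively via d_i = x_i mod 17, x_{i+1} = (x_i − d_i)/17. The first 5 digits are (1, 0, 8, 4, 13).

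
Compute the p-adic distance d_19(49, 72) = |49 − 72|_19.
d_19(49, 72) = 1

Step 1 — x − y = 49 − 72 = -23. Step 2 — v_19(-23) = 0 (factor: -23 = −(19^0 · 23); the sign does not affect v_p). Step 3 — |x − y|_19 = 19^{0} = 1.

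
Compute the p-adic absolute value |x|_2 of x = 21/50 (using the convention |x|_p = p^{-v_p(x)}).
|21/50|_2 = 2

Step 1 — compute v_2(x) by factoring powers of 2 out of the numerator and denominator: v_2(21/50) = -1. Step 2 — apply |x|_p = p^{-v_p(x)} = 2^{1} = 2.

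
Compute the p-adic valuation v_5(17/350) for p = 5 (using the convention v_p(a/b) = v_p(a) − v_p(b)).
v_5(17/350) = -2

Factor powers of 5 from the numerator and denominator of the reduced fraction: 17 = 5^0 · 17 and 350 = 5^2 · 14. Apply v_p(a/b) = v_p(a) − v_p(b): v_5(17/350) = 0 − 2 = -2.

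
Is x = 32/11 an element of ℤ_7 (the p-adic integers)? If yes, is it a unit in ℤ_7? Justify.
x ∈ ℤ_7^× (unit); v_7(x) = 0

ℤ_7 = {x ∈ ℚ_7 : v_7(x) ≥ 0} and ℤ_7^× = {x ∈ ℤ_7 : v_7(x) = 0}. Here v_7(32/11) = v_7(num) − v_7(den) = 0; compare against these criteria.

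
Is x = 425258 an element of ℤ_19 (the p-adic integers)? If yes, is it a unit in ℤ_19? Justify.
x ∈ ℤ_19 but not a unit; v_19(x) = 3 > 0

ℤ_19 = {x ∈ ℚ_19 : v_19(x) ≥ 0} and ℤ_19^× = {x ∈ ℤ_19 : v_19(x) = 0}. Here v_19(425258) = v_19(num) − v_19(den) = 3; compare against these criteria.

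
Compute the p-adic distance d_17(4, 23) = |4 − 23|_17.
d_17(4, 23) = 1

Step 1 — x − y = 4 − 23 = -19. Step 2 — v_17(-19) = 0 (factor: -19 = −(17^0 · 19); the sign does not affect v_p). Step 3 — |x − y|_17 = 17^{0} = 1.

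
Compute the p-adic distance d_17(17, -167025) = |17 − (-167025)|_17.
d_17(17, -167025) = 1/83521

Step 1 — x − y = 17 − (-167025) = 167042. Step 2 — v_17(167042) = 4 (factor: 167042 = (17^4 · 2); the sign does not affect v_p). Step 3 — |x − y|_17 = 17^{-4} = 1/83521.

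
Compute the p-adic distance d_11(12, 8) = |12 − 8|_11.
d_11(12, 8) = 1

Step 1 — x − y = 12 − 8 = 4. Step 2 — v_11(4) = 0 (factor: 4 = (11^0 · 4); the sign does not affect v_p). Step 3 — |x − y|_11 = 11^{0} = 1.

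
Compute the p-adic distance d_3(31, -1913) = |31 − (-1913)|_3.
d_3(31, -1913) = 1/243

Step 1 — x − y = 31 − (-1913) = 1944. Step 2 — v_3(1944) = 5 (factor: 1944 = (3^5 · 8); the sign does not affect v_p). Step 3 — |x − y|_3 = 3^{-5} = 1/243.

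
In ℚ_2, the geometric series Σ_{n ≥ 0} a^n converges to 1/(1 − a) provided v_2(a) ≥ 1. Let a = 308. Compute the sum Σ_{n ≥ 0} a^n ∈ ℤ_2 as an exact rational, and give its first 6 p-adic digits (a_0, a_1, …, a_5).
Σ a^n = 1/(1 − a) = -1/307;  first 6 digits = (1, 0, 1, 0, 0, 0)

v_2(a) = 2 ≥ 1, so the series converges in ℤ_2 to 1/(1 − a) = 1/(1 − 308) = -1/307. Expand this rational in ℤ_2: compute digits iteratively via d_i = x_i mod 2, x_{i+1} = (x_i − d_i)/2. The first 6 digits are (1, 0, 1, 0, 0, 0).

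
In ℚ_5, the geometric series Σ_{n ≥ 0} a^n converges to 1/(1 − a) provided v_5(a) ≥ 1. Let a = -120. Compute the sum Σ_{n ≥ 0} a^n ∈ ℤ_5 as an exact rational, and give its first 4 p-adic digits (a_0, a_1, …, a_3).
Σ a^n = 1/(1 − a) = 1/121;  first 4 digits = (1, 1, 1, 0)

v_5(a) = 1 ≥ 1, so the series converges in ℤ_5 to 1/(1 − a) = 1/(1 − (-120)) = 1/121. Expand this rational in ℤ_5: compute digits iteratively via d_i = x_i mod 5, x_{i+1} = (x_i − d_i)/5. The first 4 digits are (1, 1, 1, 0).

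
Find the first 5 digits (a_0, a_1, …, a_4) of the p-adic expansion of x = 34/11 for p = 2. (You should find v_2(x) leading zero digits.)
(a_0, …, a_4) = (0, 1, 1, 0, 0)

v_2(34/11) = 1, so a_0 = ... = a_0 = 0. Factor out: x = 2^1 · u with u = 17/11 a unit in ℤ_2. Expand u iteratively via a_{v+i} = u_i mod 2, u_{i+1} = (u_i − a_{v+i})/2:
  u_0 = 17/11;  a_1 = 1;  u_1 = (u_0 − 1)/2 = 3/11
  u_1 = 3/11;  a_2 = 1;  u_2 = (u_1 − 1)/2 = -4/11
  u_2 = -4/11;  a_3 = 0;  u_3 = (u_2 − 0)/2 = -2/11
  u_3 = -2/11;  a_4 = 0;  u_4 = (u_3 − 0)/2 = -1/11
Digits: (0, 1, 1, 0, 0).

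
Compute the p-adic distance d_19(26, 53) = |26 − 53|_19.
d_19(26, 53) = 1

Step 1 — x − y = 26 − 53 = -27. Step 2 — v_19(-27) = 0 (factor: -27 = −(19^0 · 27); the sign does not affect v_p). Step 3 — |x − y|_19 = 19^{0} = 1.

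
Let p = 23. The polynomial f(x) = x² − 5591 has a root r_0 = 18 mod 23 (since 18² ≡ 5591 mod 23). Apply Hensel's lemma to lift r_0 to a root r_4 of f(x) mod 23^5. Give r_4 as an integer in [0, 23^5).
r_4 = 3738093 (mod 6436343)

Hensel's recurrence: r_{i+1} = r_i − f(r_i)·(f′(r_i))^{-1} mod 23^{i+2}, with f′(x) = 2x. Iterate:
  r_0 = 18 (mod 23)
  r_1 = 179 (mod 529)
  r_2 = 2824 (mod 12167)
  r_3 = 100160 (mod 279841)
  r_4 = 3738093 (mod 6436343)
Final: r_4 = 3738093, and one checks f(r_4) ≡ 0 mod 23^5.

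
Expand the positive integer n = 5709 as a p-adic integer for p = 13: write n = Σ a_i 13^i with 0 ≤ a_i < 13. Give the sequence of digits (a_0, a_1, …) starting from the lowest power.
(a_0, a_1, …) = (2, 10, 7, 2)

Repeated division by 13 gives the digits low-to-high: 5709 = 2 + 10·13^1 + 7·13^2 + 2·13^3. Digit sequence: (2, 10, 7, 2).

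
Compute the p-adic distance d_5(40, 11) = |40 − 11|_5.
d_5(40, 11) = 1

Step 1 — x − y = 40 − 11 = 29. Step 2 — v_5(29) = 0 (factor: 29 = (5^0 · 29); the sign does not affect v_p). Step 3 — |x − y|_5 = 5^{0} = 1.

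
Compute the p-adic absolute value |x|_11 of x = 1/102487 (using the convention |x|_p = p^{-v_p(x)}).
|1/102487|_11 = 14641

Step 1 — compute v_11(x) by factoring powers of 11 out of the numerator and denominator: v_11(1/102487) = -4. Step 2 — apply |x|_p = p^{-v_p(x)} = 11^{4} = 14641.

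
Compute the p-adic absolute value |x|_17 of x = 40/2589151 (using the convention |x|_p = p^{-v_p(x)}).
|40/2589151|_17 = 83521

Step 1 — compute v_17(x) by factoring powers of 17 out of the numerator and denominator: v_17(40/2589151) = -4. Step 2 — apply |x|_p = p^{-v_p(x)} = 17^{4} = 83521.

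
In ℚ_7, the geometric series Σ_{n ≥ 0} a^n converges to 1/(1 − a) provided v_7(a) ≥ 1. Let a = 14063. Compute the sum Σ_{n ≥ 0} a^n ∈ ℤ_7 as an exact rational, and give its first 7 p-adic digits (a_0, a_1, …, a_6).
Σ a^n = 1/(1 − a) = -1/14062;  first 7 digits = (1, 0, 0, 6, 5, 0, 1)

v_7(a) = 3 ≥ 1, so the series converges in ℤ_7 to 1/(1 − a) = 1/(1 − 14063) = -1/14062. Expand this rational in ℤ_7: compute digits iteratively via d_i = x_i mod 7, x_{i+1} = (x_i − d_i)/7. The first 7 digits are (1, 0, 0, 6, 5, 0, 1).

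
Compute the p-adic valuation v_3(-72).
v_3(-72) = 2

v_3(n) is the largest exponent k such that 3^k divides n. Factor out: -72 = -3^2 · 8. (Sign doesn't affect v_p.) So v_3(-72) = 2.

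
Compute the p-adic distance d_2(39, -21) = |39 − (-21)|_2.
d_2(39, -21) = 1/4

Step 1 — x − y = 39 − (-21) = 60. Step 2 — v_2(60) = 2 (factor: 60 = (2^2 · 15); the sign does not affect v_p). Step 3 — |x − y|_2 = 2^{-2} = 1/4.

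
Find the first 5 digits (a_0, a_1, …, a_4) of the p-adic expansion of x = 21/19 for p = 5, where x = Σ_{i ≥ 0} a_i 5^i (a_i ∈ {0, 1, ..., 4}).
(a_0, …, a_4) = (4, 1, 1, 0, 1)

v_5(21/19) = 0 (numerator and denominator both coprime to 5), so x ∈ ℤ_5^×. Compute digits iteratively via a_i = x_i mod 5, x_{i+1} = (x_i − a_i)/5, with x_0 = x:
  x_0 = 21/19;  a_0 = 4;  x_1 = (x_0 − 4)/5 = -11/19
  x_1 = -11/19;  a_1 = 1;  x_2 = (x_1 − 1)/5 = -6/19
  x_2 = -6/19;  a_2 = 1;  x_3 = (x_2 − 1)/5 = -5/19
  x_3 = -5/19;  a_3 = 0;  x_4 = (x_3 − 0)/5 = -1/19
  x_4 = -1/19;  a_4 = 1;  x_5 = (x_4 − 1)/5 = -4/19
Digits: (4, 1, 1, 0, 1).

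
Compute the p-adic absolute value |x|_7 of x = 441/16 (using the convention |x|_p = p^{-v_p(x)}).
|441/16|_7 = 1/49

Step 1 — compute v_7(x) by factoring powers of 7 out of the numerator and denominator: v_7(441/16) = 2. Step 2 — apply |x|_p = p^{-v_p(x)} = 7^{-2} = 1/49.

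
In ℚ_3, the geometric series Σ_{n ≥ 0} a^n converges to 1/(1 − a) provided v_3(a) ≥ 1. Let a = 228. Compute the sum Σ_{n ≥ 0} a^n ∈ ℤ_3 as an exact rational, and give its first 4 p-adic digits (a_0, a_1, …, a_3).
Σ a^n = 1/(1 − a) = -1/227;  first 4 digits = (1, 1, 2, 2)

v_3(a) = 1 ≥ 1, so the series converges in ℤ_3 to 1/(1 − a) = 1/(1 − 228) = -1/227. Expand this rational in ℤ_3: compute digits iteratively via d_i = x_i mod 3, x_{i+1} = (x_i − d_i)/3. The first 4 digits are (1, 1, 2, 2).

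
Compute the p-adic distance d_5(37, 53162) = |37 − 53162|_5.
d_5(37, 53162) = 1/3125

Step 1 — x − y = 37 − 53162 = -53125. Step 2 — v_5(-53125) = 5 (factor: -53125 = −(5^5 · 17); the sign does not affect v_p). Step 3 — |x − y|_5 = 5^{-5} = 1/3125.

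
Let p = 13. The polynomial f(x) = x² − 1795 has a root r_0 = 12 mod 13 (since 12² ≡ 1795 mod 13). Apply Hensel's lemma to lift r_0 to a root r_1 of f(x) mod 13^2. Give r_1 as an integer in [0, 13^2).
r_1 = 116 (mod 169)

Hensel's recurrence: r_{i+1} = r_i − f(r_i)·(f′(r_i))^{-1} mod 13^{i+2}, with f′(x) = 2x. Iterate:
  r_0 = 12 (mod 13)
  r_1 = 116 (mod 169)
Final: r_1 = 116, and one checks f(r_1) ≡ 0 mod 13^2.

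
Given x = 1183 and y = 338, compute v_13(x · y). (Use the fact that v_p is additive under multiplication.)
v_13(399854) = 4

v_p(x) = 2 (factor: 1183 = 13^2 · 7); v_p(y) = 2 (factor: 338 = 13^2 · 2). Additivity: v_p(xy) = v_p(x) + v_p(y) = 2 + 2 = 4. (Direct check: xy = 399854 = 13^4 · (14).)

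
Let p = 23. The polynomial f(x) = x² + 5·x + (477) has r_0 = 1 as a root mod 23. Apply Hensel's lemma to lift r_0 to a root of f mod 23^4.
r_3 = 219996 (mod 279841)

Hensel: r_{i+1} = r_i − f(r_i)·(f′(r_i))^{-1} mod 23^{i+2}, f′(x) = 2x + 5. Iterate:
  r_0 = 1 (mod 23)
  r_1 = 461 (mod 529)
  r_2 = 990 (mod 12167)
  r_3 = 219996 (mod 279841)
Final: r = 219996 satisfies f(r) ≡ 0 mod 23^4.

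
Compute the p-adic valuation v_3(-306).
v_3(-306) = 2

v_3(n) is the largest exponent k such that 3^k divides n. Factor out: -306 = -3^2 · 34. (Sign doesn't affect v_p.) So v_3(-306) = 2.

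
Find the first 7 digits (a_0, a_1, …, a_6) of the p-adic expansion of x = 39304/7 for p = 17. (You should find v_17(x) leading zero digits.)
(a_0, …, a_6) = (0, 0, 0, 6, 7, 2, 12)

v_17(39304/7) = 3, so a_0 = ... = a_2 = 0. Factor out: x = 17^3 · u with u = 8/7 a unit in ℤ_17. Expand u iteratively via a_{v+i} = u_i mod 17, u_{i+1} = (u_i − a_{v+i})/17:
  u_0 = 8/7;  a_3 = 6;  u_1 = (u_0 − 6)/17 = -2/7
  u_1 = -2/7;  a_4 = 7;  u_2 = (u_1 − 7)/17 = -3/7
  u_2 = -3/7;  a_5 = 2;  u_3 = (u_2 − 2)/17 = -1/7
  u_3 = -1/7;  a_6 = 12;  u_4 = (u_3 − 12)/17 = -5/7
Digits: (0, 0, 0, 6, 7, 2, 12).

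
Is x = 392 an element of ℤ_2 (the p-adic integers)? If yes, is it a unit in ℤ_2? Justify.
x ∈ ℤ_2 but not a unit; v_2(x) = 3 > 0

ℤ_2 = {x ∈ ℚ_2 : v_2(x) ≥ 0} and ℤ_2^× = {x ∈ ℤ_2 : v_2(x) = 0}. Here v_2(392) = v_2(num) − v_2(den) = 3; compare against these criteria.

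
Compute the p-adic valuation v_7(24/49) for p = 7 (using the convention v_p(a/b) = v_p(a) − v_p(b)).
v_7(24/49) = -2

Factor powers of 7 from the numerator and denominator of the reduced fraction: 24 = 7^0 · 24 and 49 = 7^2 · 1. Apply v_p(a/b) = v_p(a) − v_p(b): v_7(24/49) = 0 − 2 = -2.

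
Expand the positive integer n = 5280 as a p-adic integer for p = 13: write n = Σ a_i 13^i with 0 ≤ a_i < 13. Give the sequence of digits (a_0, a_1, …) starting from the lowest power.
(a_0, a_1, …) = (2, 3, 5, 2)

Repeated division by 13 gives the digits low-to-high: 5280 = 2 + 3·13^1 + 5·13^2 + 2·13^3. Digit sequence: (2, 3, 5, 2).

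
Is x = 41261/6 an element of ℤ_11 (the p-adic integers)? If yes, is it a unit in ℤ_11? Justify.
x ∈ ℤ_11 but not a unit; v_11(x) = 3 > 0

ℤ_11 = {x ∈ ℚ_11 : v_11(x) ≥ 0} and ℤ_11^× = {x ∈ ℤ_11 : v_11(x) = 0}. Here v_11(41261/6) = v_11(num) − v_11(den) = 3; compare against these criteria.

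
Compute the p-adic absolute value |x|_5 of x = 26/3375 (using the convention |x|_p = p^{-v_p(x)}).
|26/3375|_5 = 125

Step 1 — compute v_5(x) by factoring powers of 5 out of the numerator and denominator: v_5(26/3375) = -3. Step 2 — apply |x|_p = p^{-v_p(x)} = 5^{3} = 125.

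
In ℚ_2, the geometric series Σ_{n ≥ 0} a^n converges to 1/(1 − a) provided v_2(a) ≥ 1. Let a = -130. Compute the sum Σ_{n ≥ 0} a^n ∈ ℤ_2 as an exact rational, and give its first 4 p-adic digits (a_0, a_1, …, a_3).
Σ a^n = 1/(1 − a) = 1/131;  first 4 digits = (1, 1, 0, 1)

v_2(a) = 1 ≥ 1, so the series converges in ℤ_2 to 1/(1 − a) = 1/(1 − (-130)) = 1/131. Expand this rational in ℤ_2: compute digits iteratively via d_i = x_i mod 2, x_{i+1} = (x_i − d_i)/2. The first 4 digits are (1, 1, 0, 1).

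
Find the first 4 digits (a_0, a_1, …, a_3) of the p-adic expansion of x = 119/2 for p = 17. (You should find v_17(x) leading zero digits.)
(a_0, …, a_3) = (0, 12, 8, 8)

v_17(119/2) = 1, so a_0 = ... = a_0 = 0. Factor out: x = 17^1 · u with u = 7/2 a unit in ℤ_17. Expand u iteratively via a_{v+i} = u_i mod 17, u_{i+1} = (u_i − a_{v+i})/17:
  u_0 = 7/2;  a_1 = 12;  u_1 = (u_0 − 12)/17 = -1/2
  u_1 = -1/2;  a_2 = 8;  u_2 = (u_1 − 8)/17 = -1/2
  u_2 = -1/2;  a_3 = 8;  u_3 = (u_2 − 8)/17 = -1/2
Digits: (0, 12, 8, 8).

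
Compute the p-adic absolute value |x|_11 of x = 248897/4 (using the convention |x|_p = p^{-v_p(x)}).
|248897/4|_11 = 1/14641

Step 1 — compute v_11(x) by factoring powers of 11 out of the numerator and denominator: v_11(248897/4) = 4. Step 2 — apply |x|_p = p^{-v_p(x)} = 11^{-4} = 1/14641.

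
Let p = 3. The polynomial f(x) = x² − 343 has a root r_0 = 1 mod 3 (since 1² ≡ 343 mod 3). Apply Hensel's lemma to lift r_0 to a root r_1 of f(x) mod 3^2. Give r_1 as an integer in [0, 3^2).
r_1 = 1 (mod 9)

Hensel's recurrence: r_{i+1} = r_i − f(r_i)·(f′(r_i))^{-1} mod 3^{i+2}, with f′(x) = 2x. Iterate:
  r_0 = 1 (mod 3)
  r_1 = 1 (mod 9)
Final: r_1 = 1, and one checks f(r_1) ≡ 0 mod 3^2.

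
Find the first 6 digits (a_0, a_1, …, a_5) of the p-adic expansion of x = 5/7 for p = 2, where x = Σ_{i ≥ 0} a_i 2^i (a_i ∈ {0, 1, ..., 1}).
(a_0, …, a_5) = (1, 1, 0, 0, 1, 0)

v_2(5/7) = 0 (numerator and denominator both coprime to 2), so x ∈ ℤ_2^×. Compute digits iteratively via a_i = x_i mod 2, x_{i+1} = (x_i − a_i)/2, with x_0 = x:
  x_0 = 5/7;  a_0 = 1;  x_1 = (x_0 − 1)/2 = -1/7
  x_1 = -1/7;  a_1 = 1;  x_2 = (x_1 − 1)/2 = -4/7
  x_2 = -4/7;  a_2 = 0;  x_3 = (x_2 − 0)/2 = -2/7
  x_3 = -2/7;  a_3 = 0;  x_4 = (x_3 − 0)/2 = -1/7
  x_4 = -1/7;  a_4 = 1;  x_5 = (x_4 − 1)/2 = -4/7
  x_5 = -4/7;  a_5 = 0;  x_6 = (x_5 − 0)/2 = -2/7
Digits: (1, 1, 0, 0, 1, 0).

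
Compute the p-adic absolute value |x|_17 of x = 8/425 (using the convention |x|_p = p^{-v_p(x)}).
|8/425|_17 = 17

Step 1 — compute v_17(x) by factoring powers of 17 out of the numerator and denominator: v_17(8/425) = -1. Step 2 — apply |x|_p = p^{-v_p(x)} = 17^{1} = 17.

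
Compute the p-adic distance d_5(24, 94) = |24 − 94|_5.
d_5(24, 94) = 1/5

Step 1 — x − y = 24 − 94 = -70. Step 2 — v_5(-70) = 1 (factor: -70 = −(5^1 · 14); the sign does not affect v_p). Step 3 — |x − y|_5 = 5^{-1} = 1/5.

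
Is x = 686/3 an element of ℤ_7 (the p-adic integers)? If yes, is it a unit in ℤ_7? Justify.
x ∈ ℤ_7 but not a unit; v_7(x) = 3 > 0

ℤ_7 = {x ∈ ℚ_7 : v_7(x) ≥ 0} and ℤ_7^× = {x ∈ ℤ_7 : v_7(x) = 0}. Here v_7(686/3) = v_7(num) − v_7(den) = 3; compare against these criteria.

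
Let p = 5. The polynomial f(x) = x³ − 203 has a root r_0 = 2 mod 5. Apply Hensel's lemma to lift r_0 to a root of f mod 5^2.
r_1 = 12 (mod 25)

Hensel: r_{i+1} = r_i − f(r_i)/f′(r_i) mod 5^{i+2}, where f′(x) = 3x². Iterate:
  r_0 = 2 (mod 5)
  r_1 = 12 (mod 25)
Final: r = 12 with f(r) ≡ 0 mod 5^2.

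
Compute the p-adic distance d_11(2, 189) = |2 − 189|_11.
d_11(2, 189) = 1/11

Step 1 — x − y = 2 − 189 = -187. Step 2 — v_11(-187) = 1 (factor: -187 = −(11^1 · 17); the sign does not affect v_p). Step 3 — |x − y|_11 = 11^{-1} = 1/11.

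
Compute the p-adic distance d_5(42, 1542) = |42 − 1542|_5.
d_5(42, 1542) = 1/125

Step 1 — x − y = 42 − 1542 = -1500. Step 2 — v_5(-1500) = 3 (factor: -1500 = −(5^3 · 12); the sign does not affect v_p). Step 3 — |x − y|_5 = 5^{-3} = 1/125.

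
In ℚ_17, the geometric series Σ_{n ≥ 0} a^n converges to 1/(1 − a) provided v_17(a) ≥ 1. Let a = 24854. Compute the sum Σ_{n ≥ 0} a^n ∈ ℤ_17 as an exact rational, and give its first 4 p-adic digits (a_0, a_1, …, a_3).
Σ a^n = 1/(1 − a) = -1/24853;  first 4 digits = (1, 0, 1, 5)

v_17(a) = 2 ≥ 1, so the series converges in ℤ_17 to 1/(1 − a) = 1/(1 − 24854) = -1/24853. Expand this rational in ℤ_17: compute digits iteratively via d_i = x_i mod 17, x_{i+1} = (x_i − d_i)/17. The first 4 digits are (1, 0, 1, 5).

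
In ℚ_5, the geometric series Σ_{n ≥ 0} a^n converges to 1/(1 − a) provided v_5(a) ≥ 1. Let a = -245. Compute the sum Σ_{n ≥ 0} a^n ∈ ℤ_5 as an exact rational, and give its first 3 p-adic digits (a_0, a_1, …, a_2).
Σ a^n = 1/(1 − a) = 1/246;  first 3 digits = (1, 1, 1)

v_5(a) = 1 ≥ 1, so the series converges in ℤ_5 to 1/(1 − a) = 1/(1 − (-245)) = 1/246. Expand this rational in ℤ_5: compute digits iteratively via d_i = x_i mod 5, x_{i+1} = (x_i − d_i)/5. The first 3 digits are (1, 1, 1).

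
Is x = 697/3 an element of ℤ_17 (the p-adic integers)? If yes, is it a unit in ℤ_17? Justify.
x ∈ ℤ_17 but not a unit; v_17(x) = 1 > 0

ℤ_17 = {x ∈ ℚ_17 : v_17(x) ≥ 0} and ℤ_17^× = {x ∈ ℤ_17 : v_17(x) = 0}. Here v_17(697/3) = v_17(num) − v_17(den) = 1; compare against these criteria.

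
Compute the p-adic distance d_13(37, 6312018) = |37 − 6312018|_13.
d_13(37, 6312018) = 1/371293

Step 1 — x − y = 37 − 6312018 = -6311981. Step 2 — v_13(-6311981) = 5 (factor: -6311981 = −(13^5 · 17); the sign does not affect v_p). Step 3 — |x − y|_13 = 13^{-5} = 1/371293.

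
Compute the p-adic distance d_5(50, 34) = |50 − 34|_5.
d_5(50, 34) = 1

Step 1 — x − y = 50 − 34 = 16. Step 2 — v_5(16) = 0 (factor: 16 = (5^0 · 16); the sign does not affect v_p). Step 3 — |x − y|_5 = 5^{0} = 1.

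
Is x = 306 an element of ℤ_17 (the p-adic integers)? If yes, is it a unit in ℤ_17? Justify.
x ∈ ℤ_17 but not a unit; v_17(x) = 1 > 0

ℤ_17 = {x ∈ ℚ_17 : v_17(x) ≥ 0} and ℤ_17^× = {x ∈ ℤ_17 : v_17(x) = 0}. Here v_17(306) = v_17(num) − v_17(den) = 1; compare against these criteria.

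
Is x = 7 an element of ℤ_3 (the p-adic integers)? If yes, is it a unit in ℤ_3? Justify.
x ∈ ℤ_3^× (unit); v_3(x) = 0

ℤ_3 = {x ∈ ℚ_3 : v_3(x) ≥ 0} and ℤ_3^× = {x ∈ ℤ_3 : v_3(x) = 0}. Here v_3(7) = v_3(num) − v_3(den) = 0; compare against these criteria.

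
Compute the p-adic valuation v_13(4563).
v_13(4563) = 2

v_13(n) is the largest exponent k such that 13^k divides n. Factor out: 4563 = 13^2 · 27. (Sign doesn't affect v_p.) So v_13(4563) = 2.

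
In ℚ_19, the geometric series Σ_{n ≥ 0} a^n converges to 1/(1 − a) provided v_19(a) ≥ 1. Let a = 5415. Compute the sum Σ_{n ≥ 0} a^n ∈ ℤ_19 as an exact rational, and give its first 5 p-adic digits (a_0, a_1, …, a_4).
Σ a^n = 1/(1 − a) = -1/5414;  first 5 digits = (1, 0, 15, 0, 16)

v_19(a) = 2 ≥ 1, so the series converges in ℤ_19 to 1/(1 − a) = 1/(1 − 5415) = -1/5414. Expand this rational in ℤ_19: compute digits iteratively via d_i = x_i mod 19, x_{i+1} = (x_i − d_i)/19. The first 5 digits are (1, 0, 15, 0, 16).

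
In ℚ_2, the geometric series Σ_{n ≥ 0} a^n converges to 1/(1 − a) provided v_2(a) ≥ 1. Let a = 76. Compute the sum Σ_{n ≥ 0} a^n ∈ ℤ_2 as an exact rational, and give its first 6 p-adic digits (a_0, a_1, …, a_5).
Σ a^n = 1/(1 − a) = -1/75;  first 6 digits = (1, 0, 1, 1, 1, 0)

v_2(a) = 2 ≥ 1, so the series converges in ℤ_2 to 1/(1 − a) = 1/(1 − 76) = -1/75. Expand this rational in ℤ_2: compute digits iteratively via d_i = x_i mod 2, x_{i+1} = (x_i − d_i)/2. The first 6 digits are (1, 0, 1, 1, 1, 0).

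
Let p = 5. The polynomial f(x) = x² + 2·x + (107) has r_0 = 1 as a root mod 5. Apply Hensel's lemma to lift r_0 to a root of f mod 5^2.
r_1 = 11 (mod 25)

Hensel: r_{i+1} = r_i − f(r_i)·(f′(r_i))^{-1} mod 5^{i+2}, f′(x) = 2x + 2. Iterate:
  r_0 = 1 (mod 5)
  r_1 = 11 (mod 25)
Final: r = 11 satisfies f(r) ≡ 0 mod 5^2.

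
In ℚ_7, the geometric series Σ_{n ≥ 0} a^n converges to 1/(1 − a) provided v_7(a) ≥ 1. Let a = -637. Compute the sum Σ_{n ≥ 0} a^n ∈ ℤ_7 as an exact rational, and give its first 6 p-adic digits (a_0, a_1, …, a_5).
Σ a^n = 1/(1 − a) = 1/638;  first 6 digits = (1, 0, 1, 5, 0, 3)

v_7(a) = 2 ≥ 1, so the series converges in ℤ_7 to 1/(1 − a) = 1/(1 − (-637)) = 1/638. Expand this rational in ℤ_7: compute digits iteratively via d_i = x_i mod 7, x_{i+1} = (x_i − d_i)/7. The first 6 digits are (1, 0, 1, 5, 0, 3).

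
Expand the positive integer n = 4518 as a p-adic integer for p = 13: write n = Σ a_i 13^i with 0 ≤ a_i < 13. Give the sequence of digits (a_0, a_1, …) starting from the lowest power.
(a_0, a_1, …) = (7, 9, 0, 2)

Repeated division by 13 gives the digits low-to-high: 4518 = 7 + 9·13^1 + 2·13^3. Digit sequence: (7, 9, 0, 2).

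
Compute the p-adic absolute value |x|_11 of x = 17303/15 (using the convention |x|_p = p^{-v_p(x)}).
|17303/15|_11 = 1/1331

Step 1 — compute v_11(x) by factoring powers of 11 out of the numerator and denominator: v_11(17303/15) = 3. Step 2 — apply |x|_p = p^{-v_p(x)} = 11^{-3} = 1/1331.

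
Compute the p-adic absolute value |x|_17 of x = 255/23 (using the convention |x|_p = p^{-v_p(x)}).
|255/23|_17 = 1/17

Step 1 — compute v_17(x) by factoring powers of 17 out of the numerator and denominator: v_17(255/23) = 1. Step 2 — apply |x|_p = p^{-v_p(x)} = 17^{-1} = 1/17.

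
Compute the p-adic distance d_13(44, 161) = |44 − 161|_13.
d_13(44, 161) = 1/13

Step 1 — x − y = 44 − 161 = -117. Step 2 — v_13(-117) = 1 (factor: -117 = −(13^1 · 9); the sign does not affect v_p). Step 3 — |x − y|_13 = 13^{-1} = 1/13.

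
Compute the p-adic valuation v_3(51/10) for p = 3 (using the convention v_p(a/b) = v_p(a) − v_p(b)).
v_3(51/10) = 1

Factor powers of 3 from the numerator and denominator of the reduced fraction: 51 = 3^1 · 17 and 10 = 3^0 · 10. Apply v_p(a/b) = v_p(a) − v_p(b): v_3(51/10) = 1 − 0 = 1.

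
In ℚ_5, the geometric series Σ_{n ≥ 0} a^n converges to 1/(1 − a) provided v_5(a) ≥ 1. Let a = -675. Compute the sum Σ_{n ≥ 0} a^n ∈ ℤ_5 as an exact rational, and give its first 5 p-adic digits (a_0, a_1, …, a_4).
Σ a^n = 1/(1 − a) = 1/676;  first 5 digits = (1, 0, 3, 4, 2)

v_5(a) = 2 ≥ 1, so the series converges in ℤ_5 to 1/(1 − a) = 1/(1 − (-675)) = 1/676. Expand this rational in ℤ_5: compute digits iteratively via d_i = x_i mod 5, x_{i+1} = (x_i − d_i)/5. The first 5 digits are (1, 0, 3, 4, 2).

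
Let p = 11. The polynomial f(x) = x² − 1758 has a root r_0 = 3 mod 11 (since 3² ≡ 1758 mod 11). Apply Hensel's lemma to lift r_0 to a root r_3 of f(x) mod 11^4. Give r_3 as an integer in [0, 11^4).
r_3 = 12697 (mod 14641)

Hensel's recurrence: r_{i+1} = r_i − f(r_i)·(f′(r_i))^{-1} mod 11^{i+2}, with f′(x) = 2x. Iterate:
  r_0 = 3 (mod 11)
  r_1 = 113 (mod 121)
  r_2 = 718 (mod 1331)
  r_3 = 12697 (mod 14641)
Final: r_3 = 12697, and one checks f(r_3) ≡ 0 mod 11^4.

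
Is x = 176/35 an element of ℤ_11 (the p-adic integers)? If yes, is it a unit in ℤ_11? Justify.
x ∈ ℤ_11 but not a unit; v_11(x) = 1 > 0

ℤ_11 = {x ∈ ℚ_11 : v_11(x) ≥ 0} and ℤ_11^× = {x ∈ ℤ_11 : v_11(x) = 0}. Here v_11(176/35) = v_11(num) − v_11(den) = 1; compare against these criteria.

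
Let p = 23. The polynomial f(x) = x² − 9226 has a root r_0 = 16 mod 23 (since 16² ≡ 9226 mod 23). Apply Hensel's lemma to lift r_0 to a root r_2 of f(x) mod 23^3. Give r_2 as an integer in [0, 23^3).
r_2 = 3305 (mod 12167)

Hensel's recurrence: r_{i+1} = r_i − f(r_i)·(f′(r_i))^{-1} mod 23^{i+2}, with f′(x) = 2x. Iterate:
  r_0 = 16 (mod 23)
  r_1 = 131 (mod 529)
  r_2 = 3305 (mod 12167)
Final: r_2 = 3305, and one checks f(r_2) ≡ 0 mod 23^3.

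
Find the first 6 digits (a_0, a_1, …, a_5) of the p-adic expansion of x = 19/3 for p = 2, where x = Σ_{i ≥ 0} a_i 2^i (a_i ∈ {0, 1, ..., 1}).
(a_0, …, a_5) = (1, 0, 0, 0, 1, 1)

v_2(19/3) = 0 (numerator and denominator both coprime to 2), so x ∈ ℤ_2^×. Compute digits iteratively via a_i = x_i mod 2, x_{i+1} = (x_i − a_i)/2, with x_0 = x:
  x_0 = 19/3;  a_0 = 1;  x_1 = (x_0 − 1)/2 = 8/3
  x_1 = 8/3;  a_1 = 0;  x_2 = (x_1 − 0)/2 = 4/3
  x_2 = 4/3;  a_2 = 0;  x_3 = (x_2 − 0)/2 = 2/3
  x_3 = 2/3;  a_3 = 0;  x_4 = (x_3 − 0)/2 = 1/3
  x_4 = 1/3;  a_4 = 1;  x_5 = (x_4 − 1)/2 = -1/3
  x_5 = -1/3;  a_5 = 1;  x_6 = (x_5 − 1)/2 = -2/3
Digits: (1, 0, 0, 0, 1, 1).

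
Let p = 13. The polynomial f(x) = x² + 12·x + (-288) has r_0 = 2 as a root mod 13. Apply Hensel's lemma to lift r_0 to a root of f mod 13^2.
r_1 = 145 (mod 169)

Hensel: r_{i+1} = r_i − f(r_i)·(f′(r_i))^{-1} mod 13^{i+2}, f′(x) = 2x + 12. Iterate:
  r_0 = 2 (mod 13)
  r_1 = 145 (mod 169)
Final: r = 145 satisfies f(r) ≡ 0 mod 13^2.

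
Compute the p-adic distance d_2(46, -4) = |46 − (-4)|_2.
d_2(46, -4) = 1/2

Step 1 — x − y = 46 − (-4) = 50. Step 2 — v_2(50) = 1 (factor: 50 = (2^1 · 25); the sign does not affect v_p). Step 3 — |x − y|_2 = 2^{-1} = 1/2.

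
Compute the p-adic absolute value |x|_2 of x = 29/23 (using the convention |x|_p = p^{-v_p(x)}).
|29/23|_2 = 1

Step 1 — compute v_2(x) by factoring powers of 2 out of the numerator and denominator: v_2(29/23) = 0. Step 2 — apply |x|_p = p^{-v_p(x)} = 2^{0} = 1.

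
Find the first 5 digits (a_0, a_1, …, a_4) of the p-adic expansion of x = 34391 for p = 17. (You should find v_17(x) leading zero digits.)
(a_0, …, a_4) = (0, 0, 0, 7, 0)

v_17(34391) = 3, so a_0 = ... = a_2 = 0. Factor out: x = 17^3 · u with u = 7 a unit in ℤ_17. Expand u iteratively via a_{v+i} = u_i mod 17, u_{i+1} = (u_i − a_{v+i})/17:
  u_0 = 7;  a_3 = 7;  u_1 = (u_0 − 7)/17 = 0
  u_1 = 0;  a_4 = 0;  u_2 = (u_1 − 0)/17 = 0
Digits: (0, 0, 0, 7, 0).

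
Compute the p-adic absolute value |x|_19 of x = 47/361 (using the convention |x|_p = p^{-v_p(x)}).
|47/361|_19 = 361

Step 1 — compute v_19(x) by factoring powers of 19 out of the numerator and denominator: v_19(47/361) = -2. Step 2 — apply |x|_p = p^{-v_p(x)} = 19^{2} = 361.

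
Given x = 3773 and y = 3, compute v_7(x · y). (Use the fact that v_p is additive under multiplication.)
v_7(11319) = 3

v_p(x) = 3 (factor: 3773 = 7^3 · 11); v_p(y) = 0 (factor: 3 = 7^0 · 3). Additivity: v_p(xy) = v_p(x) + v_p(y) = 3 + 0 = 3. (Direct check: xy = 11319 = 7^3 · (33).)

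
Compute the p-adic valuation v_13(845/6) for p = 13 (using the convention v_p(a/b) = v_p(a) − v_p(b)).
v_13(845/6) = 2

Factor powers of 13 from the numerator and denominator of the reduced fraction: 845 = 13^2 · 5 and 6 = 13^0 · 6. Apply v_p(a/b) = v_p(a) − v_p(b): v_13(845/6) = 2 − 0 = 2.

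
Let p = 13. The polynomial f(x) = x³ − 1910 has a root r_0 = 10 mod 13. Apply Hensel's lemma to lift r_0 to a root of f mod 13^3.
r_2 = 1934 (mod 2197)

Hensel: r_{i+1} = r_i − f(r_i)/f′(r_i) mod 13^{i+2}, where f′(x) = 3x². Iterate:
  r_0 = 10 (mod 13)
  r_1 = 75 (mod 169)
  r_2 = 1934 (mod 2197)
Final: r = 1934 with f(r) ≡ 0 mod 13^3.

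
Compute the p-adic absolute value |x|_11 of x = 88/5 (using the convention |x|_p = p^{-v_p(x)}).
|88/5|_11 = 1/11

Step 1 — compute v_11(x) by factoring powers of 11 out of the numerator and denominator: v_11(88/5) = 1. Step 2 — apply |x|_p = p^{-v_p(x)} = 11^{-1} = 1/11.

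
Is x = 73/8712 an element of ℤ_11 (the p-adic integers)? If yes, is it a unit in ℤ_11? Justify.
x ∉ ℤ_11 (v_11(x) = -2 < 0)

ℤ_11 = {x ∈ ℚ_11 : v_11(x) ≥ 0} and ℤ_11^× = {x ∈ ℤ_11 : v_11(x) = 0}. Here v_11(73/8712) = v_11(num) − v_11(den) = -2; compare against these criteria.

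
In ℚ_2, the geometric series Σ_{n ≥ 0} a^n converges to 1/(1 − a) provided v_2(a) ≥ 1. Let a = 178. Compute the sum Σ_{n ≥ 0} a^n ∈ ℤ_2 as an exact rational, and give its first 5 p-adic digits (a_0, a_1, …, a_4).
Σ a^n = 1/(1 − a) = -1/177;  first 5 digits = (1, 1, 1, 1, 0)

v_2(a) = 1 ≥ 1, so the series converges in ℤ_2 to 1/(1 − a) = 1/(1 − 178) = -1/177. Expand this rational in ℤ_2: compute digits iteratively via d_i = x_i mod 2, x_{i+1} = (x_i − d_i)/2. The first 5 digits are (1, 1, 1, 1, 0).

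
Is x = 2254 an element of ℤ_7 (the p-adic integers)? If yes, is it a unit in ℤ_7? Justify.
x ∈ ℤ_7 but not a unit; v_7(x) = 2 > 0

ℤ_7 = {x ∈ ℚ_7 : v_7(x) ≥ 0} and ℤ_7^× = {x ∈ ℤ_7 : v_7(x) = 0}. Here v_7(2254) = v_7(num) − v_7(den) = 2; compare against these criteria.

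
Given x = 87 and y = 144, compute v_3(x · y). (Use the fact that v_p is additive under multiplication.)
v_3(12528) = 3

v_p(x) = 1 (factor: 87 = 3^1 · 29); v_p(y) = 2 (factor: 144 = 3^2 · 16). Additivity: v_p(xy) = v_p(x) + v_p(y) = 1 + 2 = 3. (Direct check: xy = 12528 = 3^3 · (464).)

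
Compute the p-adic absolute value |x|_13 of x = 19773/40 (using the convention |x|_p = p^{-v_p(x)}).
|19773/40|_13 = 1/2197

Step 1 — compute v_13(x) by factoring powers of 13 out of the numerator and denominator: v_13(19773/40) = 3. Step 2 — apply |x|_p = p^{-v_p(x)} = 13^{-3} = 1/2197.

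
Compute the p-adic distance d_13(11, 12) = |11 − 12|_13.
d_13(11, 12) = 1

Step 1 — x − y = 11 − 12 = -1. Step 2 — v_13(-1) = 0 (factor: -1 = −(13^0 · 1); the sign does not affect v_p). Step 3 — |x − y|_13 = 13^{0} = 1.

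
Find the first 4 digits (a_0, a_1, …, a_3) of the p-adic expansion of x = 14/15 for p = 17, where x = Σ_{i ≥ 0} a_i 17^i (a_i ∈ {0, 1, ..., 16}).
(a_0, …, a_3) = (10, 4, 2, 1)

v_17(14/15) = 0 (numerator and denominator both coprime to 17), so x ∈ ℤ_17^×. Compute digits iteratively via a_i = x_i mod 17, x_{i+1} = (x_i − a_i)/17, with x_0 = x:
  x_0 = 14/15;  a_0 = 10;  x_1 = (x_0 − 10)/17 = -8/15
  x_1 = -8/15;  a_1 = 4;  x_2 = (x_1 − 4)/17 = -4/15
  x_2 = -4/15;  a_2 = 2;  x_3 = (x_2 − 2)/17 = -2/15
  x_3 = -2/15;  a_3 = 1;  x_4 = (x_3 − 1)/17 = -1/15
Digits: (10, 4, 2, 1).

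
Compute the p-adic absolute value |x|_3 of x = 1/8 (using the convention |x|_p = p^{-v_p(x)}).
|1/8|_3 = 1

Step 1 — compute v_3(x) by factoring powers of 3 out of the numerator and denominator: v_3(1/8) = 0. Step 2 — apply |x|_p = p^{-v_p(x)} = 3^{0} = 1.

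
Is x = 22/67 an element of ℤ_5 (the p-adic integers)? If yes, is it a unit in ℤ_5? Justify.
x ∈ ℤ_5^× (unit); v_5(x) = 0

ℤ_5 = {x ∈ ℚ_5 : v_5(x) ≥ 0} and ℤ_5^× = {x ∈ ℤ_5 : v_5(x) = 0}. Here v_5(22/67) = v_5(num) − v_5(den) = 0; compare against these criteria.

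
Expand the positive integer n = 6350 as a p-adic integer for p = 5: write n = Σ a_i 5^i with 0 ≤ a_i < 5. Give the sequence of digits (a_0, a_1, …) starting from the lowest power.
(a_0, a_1, …) = (0, 0, 4, 0, 0, 2)

Repeated division by 5 gives the digits low-to-high: 6350 = 4·5^2 + 2·5^5. Digit sequence: (0, 0, 4, 0, 0, 2).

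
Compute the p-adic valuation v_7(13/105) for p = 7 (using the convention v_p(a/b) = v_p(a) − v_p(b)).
v_7(13/105) = -1

Factor powers of 7 from the numerator and denominator of the reduced fraction: 13 = 7^0 · 13 and 105 = 7^1 · 15. Apply v_p(a/b) = v_p(a) − v_p(b): v_7(13/105) = 0 − 1 = -1.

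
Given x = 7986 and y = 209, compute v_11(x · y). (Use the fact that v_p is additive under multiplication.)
v_11(1669074) = 4

v_p(x) = 3 (factor: 7986 = 11^3 · 6); v_p(y) = 1 (factor: 209 = 11^1 · 19). Additivity: v_p(xy) = v_p(x) + v_p(y) = 3 + 1 = 4. (Direct check: xy = 1669074 = 11^4 · (114).)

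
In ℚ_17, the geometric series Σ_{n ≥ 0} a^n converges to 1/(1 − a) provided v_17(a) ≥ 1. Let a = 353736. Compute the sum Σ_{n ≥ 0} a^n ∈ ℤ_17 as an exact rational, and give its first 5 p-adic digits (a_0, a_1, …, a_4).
Σ a^n = 1/(1 − a) = -1/353735;  first 5 digits = (1, 0, 0, 4, 4)

v_17(a) = 3 ≥ 1, so the series converges in ℤ_17 to 1/(1 − a) = 1/(1 − 353736) = -1/353735. Expand this rational in ℤ_17: compute digits iteratively via d_i = x_i mod 17, x_{i+1} = (x_i − d_i)/17. The first 5 digits are (1, 0, 0, 4, 4).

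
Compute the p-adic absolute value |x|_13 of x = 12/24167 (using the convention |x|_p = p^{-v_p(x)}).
|12/24167|_13 = 2197

Step 1 — compute v_13(x) by factoring powers of 13 out of the numerator and denominator: v_13(12/24167) = -3. Step 2 — apply |x|_p = p^{-v_p(x)} = 13^{3} = 2197.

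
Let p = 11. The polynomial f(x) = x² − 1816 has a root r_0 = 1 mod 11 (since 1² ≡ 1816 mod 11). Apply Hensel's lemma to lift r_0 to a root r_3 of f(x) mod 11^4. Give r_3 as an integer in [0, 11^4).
r_3 = 8229 (mod 14641)

Hensel's recurrence: r_{i+1} = r_i − f(r_i)·(f′(r_i))^{-1} mod 11^{i+2}, with f′(x) = 2x. Iterate:
  r_0 = 1 (mod 11)
  r_1 = 1 (mod 121)
  r_2 = 243 (mod 1331)
  r_3 = 8229 (mod 14641)
Final: r_3 = 8229, and one checks f(r_3) ≡ 0 mod 11^4.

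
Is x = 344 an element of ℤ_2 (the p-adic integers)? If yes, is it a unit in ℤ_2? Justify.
x ∈ ℤ_2 but not a unit; v_2(x) = 3 > 0

ℤ_2 = {x ∈ ℚ_2 : v_2(x) ≥ 0} and ℤ_2^× = {x ∈ ℤ_2 : v_2(x) = 0}. Here v_2(344) = v_2(num) − v_2(den) = 3; compare against these criteria.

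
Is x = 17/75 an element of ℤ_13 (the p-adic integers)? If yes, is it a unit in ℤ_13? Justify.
x ∈ ℤ_13^× (unit); v_13(x) = 0

ℤ_13 = {x ∈ ℚ_13 : v_13(x) ≥ 0} and ℤ_13^× = {x ∈ ℤ_13 : v_13(x) = 0}. Here v_13(17/75) = v_13(num) − v_13(den) = 0; compare against these criteria.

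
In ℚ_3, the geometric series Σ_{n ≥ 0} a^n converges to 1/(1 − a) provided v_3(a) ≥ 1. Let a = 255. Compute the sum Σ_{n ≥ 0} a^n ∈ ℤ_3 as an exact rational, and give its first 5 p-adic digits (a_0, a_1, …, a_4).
Σ a^n = 1/(1 − a) = -1/254;  first 5 digits = (1, 1, 2, 0, 0)

v_3(a) = 1 ≥ 1, so the series converges in ℤ_3 to 1/(1 − a) = 1/(1 − 255) = -1/254. Expand this rational in ℤ_3: compute digits iteratively via d_i = x_i mod 3, x_{i+1} = (x_i − d_i)/3. The first 5 digits are (1, 1, 2, 0, 0).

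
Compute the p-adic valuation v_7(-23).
v_7(-23) = 0

v_7(n) is the largest exponent k such that 7^k divides n. Factor out: -23 = -7^0 · 23. (Sign doesn't affect v_p.) So v_7(-23) = 0.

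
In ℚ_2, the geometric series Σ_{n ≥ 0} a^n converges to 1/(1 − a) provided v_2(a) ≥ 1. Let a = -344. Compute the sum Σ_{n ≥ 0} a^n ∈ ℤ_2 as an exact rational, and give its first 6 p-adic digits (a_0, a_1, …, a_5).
Σ a^n = 1/(1 − a) = 1/345;  first 6 digits = (1, 0, 0, 1, 0, 1)

v_2(a) = 3 ≥ 1, so the series converges in ℤ_2 to 1/(1 − a) = 1/(1 − (-344)) = 1/345. Expand this rational in ℤ_2: compute digits iteratively via d_i = x_i mod 2, x_{i+1} = (x_i − d_i)/2. The first 6 digits are (1, 0, 0, 1, 0, 1).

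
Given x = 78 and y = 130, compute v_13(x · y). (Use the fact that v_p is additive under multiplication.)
v_13(10140) = 2

v_p(x) = 1 (factor: 78 = 13^1 · 6); v_p(y) = 1 (factor: 130 = 13^1 · 10). Additivity: v_p(xy) = v_p(x) + v_p(y) = 1 + 1 = 2. (Direct check: xy = 10140 = 13^2 · (60).)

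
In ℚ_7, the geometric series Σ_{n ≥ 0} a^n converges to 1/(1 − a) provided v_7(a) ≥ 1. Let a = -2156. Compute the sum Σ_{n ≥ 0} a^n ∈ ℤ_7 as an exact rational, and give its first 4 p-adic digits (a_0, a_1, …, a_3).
Σ a^n = 1/(1 − a) = 1/2157;  first 4 digits = (1, 0, 5, 0)

v_7(a) = 2 ≥ 1, so the series converges in ℤ_7 to 1/(1 − a) = 1/(1 − (-2156)) = 1/2157. Expand this rational in ℤ_7: compute digits iteratively via d_i = x_i mod 7, x_{i+1} = (x_i − d_i)/7. The first 4 digits are (1, 0, 5, 0).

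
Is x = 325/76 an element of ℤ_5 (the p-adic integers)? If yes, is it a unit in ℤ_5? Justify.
x ∈ ℤ_5 but not a unit; v_5(x) = 2 > 0

ℤ_5 = {x ∈ ℚ_5 : v_5(x) ≥ 0} and ℤ_5^× = {x ∈ ℤ_5 : v_5(x) = 0}. Here v_5(325/76) = v_5(num) − v_5(den) = 2; compare against these criteria.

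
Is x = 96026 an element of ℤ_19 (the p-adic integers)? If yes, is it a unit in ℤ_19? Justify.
x ∈ ℤ_19 but not a unit; v_19(x) = 3 > 0

ℤ_19 = {x ∈ ℚ_19 : v_19(x) ≥ 0} and ℤ_19^× = {x ∈ ℤ_19 : v_19(x) = 0}. Here v_19(96026) = v_19(num) − v_19(den) = 3; compare against these criteria.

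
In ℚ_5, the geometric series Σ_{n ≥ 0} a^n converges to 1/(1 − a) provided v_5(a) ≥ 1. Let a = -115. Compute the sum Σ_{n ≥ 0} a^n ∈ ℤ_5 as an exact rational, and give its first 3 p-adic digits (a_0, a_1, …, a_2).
Σ a^n = 1/(1 − a) = 1/116;  first 3 digits = (1, 2, 4)

v_5(a) = 1 ≥ 1, so the series converges in ℤ_5 to 1/(1 − a) = 1/(1 − (-115)) = 1/116. Expand this rational in ℤ_5: compute digits iteratively via d_i = x_i mod 5, x_{i+1} = (x_i − d_i)/5. The first 3 digits are (1, 2, 4).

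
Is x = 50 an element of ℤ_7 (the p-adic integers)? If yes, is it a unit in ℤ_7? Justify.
x ∈ ℤ_7^× (unit); v_7(x) = 0

ℤ_7 = {x ∈ ℚ_7 : v_7(x) ≥ 0} and ℤ_7^× = {x ∈ ℤ_7 : v_7(x) = 0}. Here v_7(50) = v_7(num) − v_7(den) = 0; compare against these criteria.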